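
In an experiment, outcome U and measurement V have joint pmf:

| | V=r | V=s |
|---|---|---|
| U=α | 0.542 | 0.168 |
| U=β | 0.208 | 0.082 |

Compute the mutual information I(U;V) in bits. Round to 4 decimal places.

0.0017 bits

Marginals: p(U) = (0.7100, 0.2900), p(V) = (0.7500, 0.2500).
I(U;V) = H(U) + H(V) − H(U,V).
H(U) = 0.8687, H(V) = 0.8113, H(U,V) = 1.6783.
I(U;V) = 0.8687 + 0.8113 − 1.6783 = 0.0017 bits.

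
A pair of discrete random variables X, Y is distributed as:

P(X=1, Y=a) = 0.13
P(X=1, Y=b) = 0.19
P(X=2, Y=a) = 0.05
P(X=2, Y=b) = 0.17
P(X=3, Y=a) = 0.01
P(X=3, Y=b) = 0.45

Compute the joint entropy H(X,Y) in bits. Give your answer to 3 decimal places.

2.073 bits

H(X,Y) = −Σ p(x,y)·log₂ p(x,y) over all 6 cells.
  cell (1,a): −0.13·log₂0.13 = 0.3826
  cell (1,b): −0.19·log₂0.19 = 0.4552
  cell (2,a): −0.05·log₂0.05 = 0.2161
  cell (2,b): −0.17·log₂0.17 = 0.4346
  cell (3,a): −0.01·log₂0.01 = 0.0664
  cell (3,b): −0.45·log₂0.45 = 0.5184
Sum = 2.073 bits.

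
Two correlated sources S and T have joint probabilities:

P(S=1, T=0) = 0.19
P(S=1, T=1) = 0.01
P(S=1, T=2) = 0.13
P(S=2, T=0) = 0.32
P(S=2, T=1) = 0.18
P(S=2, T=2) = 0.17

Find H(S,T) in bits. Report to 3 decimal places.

2.310 bits

H(S,T) = −Σ p(x,y)·log₂ p(x,y) over all 6 cells.
  cell (1,0): −0.19·log₂0.19 = 0.4552
  cell (1,1): −0.01·log₂0.01 = 0.0664
  cell (1,2): −0.13·log₂0.13 = 0.3826
  cell (2,0): −0.32·log₂0.32 = 0.5260
  cell (2,1): −0.18·log₂0.18 = 0.4453
  cell (2,2): −0.17·log₂0.17 = 0.4346
Sum = 2.310 bits.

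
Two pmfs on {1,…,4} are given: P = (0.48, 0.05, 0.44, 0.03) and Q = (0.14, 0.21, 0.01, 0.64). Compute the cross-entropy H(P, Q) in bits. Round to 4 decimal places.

H(P,Q) = −Σ p·log₂ q.
  −0.48·log₂(0.14) = 1.36152
  −0.05·log₂(0.21) = 0.11258
  −0.44·log₂(0.01) = 2.92330
  −0.03·log₂(0.64) = 0.01932
H(P,Q) = 4.4167 bits.

4.4167 bits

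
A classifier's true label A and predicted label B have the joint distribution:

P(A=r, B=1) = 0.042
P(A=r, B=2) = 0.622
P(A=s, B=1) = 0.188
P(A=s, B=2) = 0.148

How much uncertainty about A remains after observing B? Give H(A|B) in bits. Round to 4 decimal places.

0.7014 bits

Chain rule: H(A|B) = H(A,B) − H(B).
Marginals: p(A) = (0.6640, 0.3360), p(B) = (0.2300, 0.7700).
H(A,B) = 1.4794 bits; H(B) = 0.7780 bits.
H(A|B) = 1.4794 − 0.7780 = 0.7014 bits.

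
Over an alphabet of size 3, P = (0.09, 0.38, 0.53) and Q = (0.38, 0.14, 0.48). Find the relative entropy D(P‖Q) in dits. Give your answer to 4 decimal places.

0.1313 dits

D(P‖Q) = Σ p·log₁₀(p/q).
  0.09·log₁₀(0.09/0.38) = -0.05630
  0.38·log₁₀(0.38/0.14) = 0.16479
  0.53·log₁₀(0.53/0.48) = 0.02281
D(P‖Q) = 0.1313 dits.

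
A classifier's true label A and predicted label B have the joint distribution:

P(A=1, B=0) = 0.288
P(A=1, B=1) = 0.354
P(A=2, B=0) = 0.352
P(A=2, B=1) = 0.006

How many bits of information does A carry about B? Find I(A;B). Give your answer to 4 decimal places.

Marginals: p(A) = (0.6420, 0.3580), p(B) = (0.6400, 0.3600).
I(A;B) = H(A) + H(B) − H(A,B).
H(A) = 0.9410, H(B) = 0.9427, H(A,B) = 1.6221.
I(A;B) = 0.9410 + 0.9427 − 1.6221 = 0.2616 bits.

0.2616 bits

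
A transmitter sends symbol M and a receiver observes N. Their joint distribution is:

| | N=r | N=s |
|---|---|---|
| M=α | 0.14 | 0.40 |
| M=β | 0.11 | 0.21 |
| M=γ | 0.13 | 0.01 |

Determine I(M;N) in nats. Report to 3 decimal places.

0.113 nats

Marginals: p(M) = (0.5400, 0.3200, 0.1400), p(N) = (0.3800, 0.6200).
I(M;N) = Σ p(x,y)·ln[p(x,y)/(p(x)p(y))].
  (α,r): 0.14·ln(0.6823) = -0.0535
  (α,s): 0.40·ln(1.1947) = 0.0712
  (β,r): 0.11·ln(0.9046) = -0.0110
  (β,s): 0.21·ln(1.0585) = 0.0119
  (γ,r): 0.13·ln(2.4436) = 0.1162
  (γ,s): 0.01·ln(0.1152) = -0.0216
Sum = 0.113 nats.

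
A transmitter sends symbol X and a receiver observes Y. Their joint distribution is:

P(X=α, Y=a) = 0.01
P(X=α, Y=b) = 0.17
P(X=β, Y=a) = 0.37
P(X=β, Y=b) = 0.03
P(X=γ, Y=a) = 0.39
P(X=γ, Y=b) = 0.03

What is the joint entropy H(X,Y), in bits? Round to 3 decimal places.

H(X,Y) = −Σ p(x,y)·log₂ p(x,y) over all 6 cells.
  cell (α,a): −0.01·log₂0.01 = 0.0664
  cell (α,b): −0.17·log₂0.17 = 0.4346
  cell (β,a): −0.37·log₂0.37 = 0.5307
  cell (β,b): −0.03·log₂0.03 = 0.1518
  cell (γ,a): −0.39·log₂0.39 = 0.5298
  cell (γ,b): −0.03·log₂0.03 = 0.1518
Sum = 1.865 bits.

1.865 bits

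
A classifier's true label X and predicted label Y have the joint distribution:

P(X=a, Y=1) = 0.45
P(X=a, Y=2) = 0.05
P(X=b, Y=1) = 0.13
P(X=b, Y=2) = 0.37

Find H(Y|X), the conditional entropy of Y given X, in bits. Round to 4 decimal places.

Chain rule: H(Y|X) = H(X,Y) − H(X).
Marginals: p(X) = (0.5000, 0.5000), p(Y) = (0.5800, 0.4200).
H(X,Y) = 1.6479 bits; H(X) = 1.0000 bits.
H(Y|X) = 1.6479 − 1.0000 = 0.6479 bits.

0.6479 bits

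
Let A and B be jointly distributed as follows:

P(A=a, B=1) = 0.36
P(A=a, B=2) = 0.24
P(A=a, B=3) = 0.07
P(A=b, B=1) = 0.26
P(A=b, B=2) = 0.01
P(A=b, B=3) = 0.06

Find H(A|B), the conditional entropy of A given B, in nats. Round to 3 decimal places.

Chain rule: H(A|B) = H(A,B) − H(B).
Marginals: p(A) = (0.6700, 0.3300), p(B) = (0.6200, 0.2500, 0.1300).
H(A,B) = 1.4615 nats; H(B) = 0.9082 nats.
H(A|B) = 1.4615 − 0.9082 = 0.553 nats.

0.553 nats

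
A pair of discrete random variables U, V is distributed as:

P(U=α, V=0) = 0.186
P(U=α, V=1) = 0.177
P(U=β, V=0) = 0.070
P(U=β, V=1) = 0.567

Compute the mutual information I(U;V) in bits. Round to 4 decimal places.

Marginals: p(U) = (0.3630, 0.6370), p(V) = (0.2560, 0.7440).
I(U;V) = H(U) + H(V) − H(U,V).
H(U) = 0.9451, H(V) = 0.8207, H(U,V) = 1.6262.
I(U;V) = 0.9451 + 0.8207 − 1.6262 = 0.1396 bits.

0.1396 bits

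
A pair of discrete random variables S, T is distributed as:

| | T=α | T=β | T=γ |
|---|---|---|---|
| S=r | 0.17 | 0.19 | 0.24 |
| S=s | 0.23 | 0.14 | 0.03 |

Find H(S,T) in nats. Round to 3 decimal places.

H(S,T) = −Σ p(x,y)·ln p(x,y) over all 6 cells.
  cell (r,α): −0.17·ln0.17 = 0.3012
  cell (r,β): −0.19·ln0.19 = 0.3155
  cell (r,γ): −0.24·ln0.24 = 0.3425
  cell (s,α): −0.23·ln0.23 = 0.3380
  cell (s,β): −0.14·ln0.14 = 0.2753
  cell (s,γ): −0.03·ln0.03 = 0.1052
Sum = 1.678 nats.

1.678 nats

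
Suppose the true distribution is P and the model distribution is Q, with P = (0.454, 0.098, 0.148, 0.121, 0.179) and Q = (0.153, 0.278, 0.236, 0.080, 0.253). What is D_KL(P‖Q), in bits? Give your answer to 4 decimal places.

0.4482 bits

D(P‖Q) = Σ p·log₂(p/q).
  0.454·log₂(0.454/0.153) = 0.71240
  0.098·log₂(0.098/0.278) = -0.14741
  0.148·log₂(0.148/0.236) = -0.09963
  0.121·log₂(0.121/0.080) = 0.07223
  0.179·log₂(0.179/0.253) = -0.08935
D(P‖Q) = 0.4482 bits.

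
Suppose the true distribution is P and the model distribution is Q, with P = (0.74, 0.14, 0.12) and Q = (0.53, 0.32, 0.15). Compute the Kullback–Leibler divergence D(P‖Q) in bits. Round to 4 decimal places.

D(P‖Q) = Σ p·log₂(p/q).
  0.74·log₂(0.74/0.53) = 0.35633
  0.14·log₂(0.14/0.32) = -0.16697
  0.12·log₂(0.12/0.15) = -0.03863
D(P‖Q) = 0.1507 bits.

0.1507 bits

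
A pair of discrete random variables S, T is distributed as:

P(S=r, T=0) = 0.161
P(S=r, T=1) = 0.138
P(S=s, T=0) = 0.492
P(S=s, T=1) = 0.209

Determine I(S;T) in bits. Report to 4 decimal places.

0.0175 bits

Marginals: p(S) = (0.2990, 0.7010), p(T) = (0.6530, 0.3470).
I(S;T) = H(S) + H(T) − H(S,T).
H(S) = 0.8801, H(T) = 0.9314, H(S,T) = 1.7940.
I(S;T) = 0.8801 + 0.9314 − 1.7940 = 0.0175 bits.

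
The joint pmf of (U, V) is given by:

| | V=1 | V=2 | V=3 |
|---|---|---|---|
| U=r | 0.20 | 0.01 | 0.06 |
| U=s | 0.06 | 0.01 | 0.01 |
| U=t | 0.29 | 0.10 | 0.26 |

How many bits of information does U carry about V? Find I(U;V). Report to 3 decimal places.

0.069 bits

Marginals: p(U) = (0.2700, 0.0800, 0.6500), p(V) = (0.5500, 0.1200, 0.3300).
I(U;V) = Σ p(x,y)·log₂[p(x,y)/(p(x)p(y))].
  (r,1): 0.20·log₂(1.3468) = 0.0859
  (r,2): 0.01·log₂(0.3086) = -0.0170
  (r,3): 0.06·log₂(0.6734) = -0.0342
  (s,1): 0.06·log₂(1.3636) = 0.0268
  (s,2): 0.01·log₂(1.0417) = 0.0006
  (s,3): 0.01·log₂(0.3788) = -0.0140
  (t,1): 0.29·log₂(0.8112) = -0.0875
  (t,2): 0.10·log₂(1.2821) = 0.0358
  (t,3): 0.26·log₂(1.2121) = 0.0722
Sum = 0.069 bits.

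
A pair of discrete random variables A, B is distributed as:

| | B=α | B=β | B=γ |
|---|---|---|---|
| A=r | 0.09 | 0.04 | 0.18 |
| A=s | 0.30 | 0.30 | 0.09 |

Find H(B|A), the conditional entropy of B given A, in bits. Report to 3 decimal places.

1.405 bits

Marginals: p(A) = (0.3100, 0.6900), p(B) = (0.3900, 0.3400, 0.2700).
H(B|A) = Σ p(A) · H(B|A=·).
  A=r: p=0.3100, H(B|A=r) = 1.3546
  A=s: p=0.6900, H(B|A=s) = 1.4282
Weighted sum = 1.405 bits.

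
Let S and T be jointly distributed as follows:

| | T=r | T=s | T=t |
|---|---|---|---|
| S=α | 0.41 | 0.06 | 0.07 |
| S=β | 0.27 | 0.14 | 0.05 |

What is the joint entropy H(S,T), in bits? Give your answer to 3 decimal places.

H(S,T) = −Σ p(x,y)·log₂ p(x,y) over all 6 cells.
  cell (α,r): −0.41·log₂0.41 = 0.5274
  cell (α,s): −0.06·log₂0.06 = 0.2435
  cell (α,t): −0.07·log₂0.07 = 0.2686
  cell (β,r): −0.27·log₂0.27 = 0.5100
  cell (β,s): −0.14·log₂0.14 = 0.3971
  cell (β,t): −0.05·log₂0.05 = 0.2161
Sum = 2.163 bits.

2.163 bits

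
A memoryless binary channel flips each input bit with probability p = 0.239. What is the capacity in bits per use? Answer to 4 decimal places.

Binary symmetric channel: C = 1 − h₂(ε) where h₂ is the binary entropy function.
h₂(0.239) = −0.239·log₂0.239 − 0.761·log₂0.761 = 0.7934.
C = 1 − 0.7934 = 0.2066 bits per channel use.

0.2066 bits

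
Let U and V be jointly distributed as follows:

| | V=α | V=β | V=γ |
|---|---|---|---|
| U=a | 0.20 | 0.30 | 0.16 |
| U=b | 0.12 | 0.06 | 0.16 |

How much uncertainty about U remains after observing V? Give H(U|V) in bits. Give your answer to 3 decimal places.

Chain rule: H(U|V) = H(U,V) − H(V).
Marginals: p(U) = (0.6600, 0.3400), p(V) = (0.3200, 0.3600, 0.3200).
H(U,V) = 2.4421 bits; H(V) = 1.5827 bits.
H(U|V) = 2.4421 − 1.5827 = 0.859 bits.

0.859 bits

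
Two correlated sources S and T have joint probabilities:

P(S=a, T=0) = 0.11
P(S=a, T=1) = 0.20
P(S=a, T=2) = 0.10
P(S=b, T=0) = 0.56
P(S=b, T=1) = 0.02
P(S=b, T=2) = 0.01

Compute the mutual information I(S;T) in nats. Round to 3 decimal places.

0.277 nats

Marginals: p(S) = (0.4100, 0.5900), p(T) = (0.6700, 0.2200, 0.1100).
I(S;T) = Σ p(x,y)·ln[p(x,y)/(p(x)p(y))].
  (a,0): 0.11·ln(0.4004) = -0.1007
  (a,1): 0.20·ln(2.2173) = 0.1593
  (a,2): 0.10·ln(2.2173) = 0.0796
  (b,0): 0.56·ln(1.4166) = 0.1950
  (b,1): 0.02·ln(0.1541) = -0.0374
  (b,2): 0.01·ln(0.1541) = -0.0187
Sum = 0.277 nats.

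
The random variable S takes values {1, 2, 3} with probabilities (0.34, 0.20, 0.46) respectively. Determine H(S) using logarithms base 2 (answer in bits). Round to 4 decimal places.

1.5089 bits

H(S) = −Σ p·log₂ p.
  −(0.34)·log₂(0.34) = 0.52917
  −(0.20)·log₂(0.20) = 0.46439
  −(0.46)·log₂(0.46) = 0.51534
Sum: 0.52917 + 0.46439 + 0.51534 = 1.5089 bits.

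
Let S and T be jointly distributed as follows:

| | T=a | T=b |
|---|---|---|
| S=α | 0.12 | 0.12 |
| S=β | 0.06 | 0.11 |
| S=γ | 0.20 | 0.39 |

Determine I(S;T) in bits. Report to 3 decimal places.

Marginals: p(S) = (0.2400, 0.1700, 0.5900), p(T) = (0.3800, 0.6200).
I(S;T) = Σ p(x,y)·log₂[p(x,y)/(p(x)p(y))].
  (α,a): 0.12·log₂(1.3158) = 0.0475
  (α,b): 0.12·log₂(0.8065) = -0.0372
  (β,a): 0.06·log₂(0.9288) = -0.0064
  (β,b): 0.11·log₂(1.0436) = 0.0068
  (γ,a): 0.20·log₂(0.8921) = -0.0330
  (γ,b): 0.39·log₂(1.0662) = 0.0360
Sum = 0.014 bits.

0.014 bits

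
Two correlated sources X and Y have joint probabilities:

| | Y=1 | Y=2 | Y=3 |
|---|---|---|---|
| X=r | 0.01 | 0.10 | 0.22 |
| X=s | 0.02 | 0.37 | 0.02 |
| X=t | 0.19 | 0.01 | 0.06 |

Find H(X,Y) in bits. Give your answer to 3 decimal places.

2.401 bits

H(X,Y) = −Σ p(x,y)·log₂ p(x,y) over all 9 cells.
  cell (r,1): −0.01·log₂0.01 = 0.0664
  cell (r,2): −0.10·log₂0.10 = 0.3322
  cell (r,3): −0.22·log₂0.22 = 0.4806
  cell (s,1): −0.02·log₂0.02 = 0.1129
  cell (s,2): −0.37·log₂0.37 = 0.5307
  cell (s,3): −0.02·log₂0.02 = 0.1129
  cell (t,1): −0.19·log₂0.19 = 0.4552
  cell (t,2): −0.01·log₂0.01 = 0.0664
  cell (t,3): −0.06·log₂0.06 = 0.2435
Sum = 2.401 bits.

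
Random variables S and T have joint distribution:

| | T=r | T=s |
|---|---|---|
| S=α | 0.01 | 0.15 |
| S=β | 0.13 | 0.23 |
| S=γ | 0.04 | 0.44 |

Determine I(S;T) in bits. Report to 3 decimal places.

Marginals: p(S) = (0.1600, 0.3600, 0.4800), p(T) = (0.1800, 0.8200).
I(S;T) = H(S) + H(T) − H(S,T).
H(S) = 1.4619, H(T) = 0.6801, H(S,T) = 2.0542.
I(S;T) = 1.4619 + 0.6801 − 2.0542 = 0.088 bits.

0.088 bits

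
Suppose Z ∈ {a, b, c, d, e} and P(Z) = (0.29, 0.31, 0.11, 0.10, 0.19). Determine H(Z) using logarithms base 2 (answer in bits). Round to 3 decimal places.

H(Z) = −Σ p·log₂ p.
  −(0.29)·log₂(0.29) = 0.5179
  −(0.31)·log₂(0.31) = 0.5238
  −(0.11)·log₂(0.11) = 0.3503
  −(0.10)·log₂(0.10) = 0.3322
  −(0.19)·log₂(0.19) = 0.4552
Sum: 0.5179 + 0.5238 + 0.3503 + 0.3322 + 0.4552 = 2.179 bits.

2.179 bits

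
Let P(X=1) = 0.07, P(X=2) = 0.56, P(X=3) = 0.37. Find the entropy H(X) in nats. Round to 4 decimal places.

H(X) = −Σ p·ln p.
  −(0.07)·ln(0.07) = 0.18615
  −(0.56)·ln(0.56) = 0.32470
  −(0.37)·ln(0.37) = 0.36787
Sum: 0.18615 + 0.32470 + 0.36787 = 0.8787 nats.

0.8787 nats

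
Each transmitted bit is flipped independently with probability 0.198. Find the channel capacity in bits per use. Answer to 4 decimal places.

Binary symmetric channel: C = 1 − h₂(ε) where h₂ is the binary entropy function.
h₂(0.198) = −0.198·log₂0.198 − 0.802·log₂0.802 = 0.7179.
C = 1 − 0.7179 = 0.2821 bits per channel use.

0.2821 bits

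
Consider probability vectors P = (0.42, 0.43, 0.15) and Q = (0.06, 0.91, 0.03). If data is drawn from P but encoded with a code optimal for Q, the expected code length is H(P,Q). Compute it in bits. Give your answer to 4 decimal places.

2.5221 bits

H(P,Q) = −Σ p·log₂ q.
  −0.42·log₂(0.06) = 1.70474
  −0.43·log₂(0.91) = 0.05851
  −0.15·log₂(0.03) = 0.75883
H(P,Q) = 2.5221 bits.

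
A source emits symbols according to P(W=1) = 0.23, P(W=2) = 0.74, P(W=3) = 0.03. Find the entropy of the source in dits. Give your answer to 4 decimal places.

0.2893 dits

H(W) = −Σ p·log₁₀ p.
  −(0.23)·log₁₀(0.23) = 0.14680
  −(0.74)·log₁₀(0.74) = 0.09677
  −(0.03)·log₁₀(0.03) = 0.04569
Sum: 0.14680 + 0.09677 + 0.04569 = 0.2893 dits.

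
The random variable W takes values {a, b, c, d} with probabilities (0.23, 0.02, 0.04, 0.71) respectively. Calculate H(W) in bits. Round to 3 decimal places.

H(W) = −Σ p·log₂ p.
  −(0.23)·log₂(0.23) = 0.4877
  −(0.02)·log₂(0.02) = 0.1129
  −(0.04)·log₂(0.04) = 0.1858
  −(0.71)·log₂(0.71) = 0.3508
Sum: 0.4877 + 0.1129 + 0.1858 + 0.3508 = 1.137 bits.

1.137 bits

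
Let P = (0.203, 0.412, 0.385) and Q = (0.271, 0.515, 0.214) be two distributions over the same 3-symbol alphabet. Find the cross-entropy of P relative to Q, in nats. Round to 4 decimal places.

H(P,Q) = −Σ p·ln q.
  −0.203·ln(0.271) = 0.26504
  −0.412·ln(0.515) = 0.27340
  −0.385·ln(0.214) = 0.59359
H(P,Q) = 1.1320 nats.

1.1320 nats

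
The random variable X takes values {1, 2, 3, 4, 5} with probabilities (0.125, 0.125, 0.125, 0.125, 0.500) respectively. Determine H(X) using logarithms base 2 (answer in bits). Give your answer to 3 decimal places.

H(X) = −Σ p·log₂ p.
  −(0.125)·log₂(0.125) = 0.3750
  −(0.125)·log₂(0.125) = 0.3750
  −(0.125)·log₂(0.125) = 0.3750
  −(0.125)·log₂(0.125) = 0.3750
  −(0.500)·log₂(0.500) = 0.5000
Sum: 0.3750 + 0.3750 + 0.3750 + 0.3750 + 0.5000 = 2.000 bits.

2.000 bits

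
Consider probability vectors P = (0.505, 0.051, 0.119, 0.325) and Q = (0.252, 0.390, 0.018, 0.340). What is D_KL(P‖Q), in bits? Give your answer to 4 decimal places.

D(P‖Q) = Σ p·log₂(p/q).
  0.505·log₂(0.505/0.252) = 0.50644
  0.051·log₂(0.051/0.390) = -0.14968
  0.119·log₂(0.119/0.018) = 0.32426
  0.325·log₂(0.325/0.340) = -0.02116
D(P‖Q) = 0.6599 bits.

0.6599 bits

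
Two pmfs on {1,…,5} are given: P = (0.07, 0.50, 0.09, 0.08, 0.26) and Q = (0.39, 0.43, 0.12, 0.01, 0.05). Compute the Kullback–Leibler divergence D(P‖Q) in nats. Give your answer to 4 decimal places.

0.5243 nats

D(P‖Q) = Σ p·ln(p/q).
  0.07·ln(0.07/0.39) = -0.12024
  0.50·ln(0.50/0.43) = 0.07541
  0.09·ln(0.09/0.12) = -0.02589
  0.08·ln(0.08/0.01) = 0.16636
  0.26·ln(0.26/0.05) = 0.42865
D(P‖Q) = 0.5243 nats.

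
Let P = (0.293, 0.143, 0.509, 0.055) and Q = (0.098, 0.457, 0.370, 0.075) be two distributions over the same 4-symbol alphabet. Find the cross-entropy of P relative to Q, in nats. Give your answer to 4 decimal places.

H(P,Q) = −Σ p·ln q.
  −0.293·ln(0.098) = 0.68058
  −0.143·ln(0.457) = 0.11198
  −0.509·ln(0.370) = 0.50607
  −0.055·ln(0.075) = 0.14246
H(P,Q) = 1.4411 nats.

1.4411 nats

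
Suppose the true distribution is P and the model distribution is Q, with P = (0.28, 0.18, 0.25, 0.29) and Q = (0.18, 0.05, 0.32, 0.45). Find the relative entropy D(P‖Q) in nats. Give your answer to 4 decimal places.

D(P‖Q) = Σ p·ln(p/q).
  0.28·ln(0.28/0.18) = 0.12371
  0.18·ln(0.18/0.05) = 0.23057
  0.25·ln(0.25/0.32) = -0.06172
  0.29·ln(0.29/0.45) = -0.12742
D(P‖Q) = 0.1651 nats.

0.1651 nats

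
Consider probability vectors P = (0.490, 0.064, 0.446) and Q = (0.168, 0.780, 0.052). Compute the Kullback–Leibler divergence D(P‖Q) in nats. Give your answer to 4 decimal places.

D(P‖Q) = Σ p·ln(p/q).
  0.490·ln(0.490/0.168) = 0.52452
  0.064·ln(0.064/0.780) = -0.16003
  0.446·ln(0.446/0.052) = 0.95849
D(P‖Q) = 1.3230 nats.

1.3230 nats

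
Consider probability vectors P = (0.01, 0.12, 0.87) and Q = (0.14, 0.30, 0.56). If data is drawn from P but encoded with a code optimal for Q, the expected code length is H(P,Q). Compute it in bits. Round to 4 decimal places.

H(P,Q) = −Σ p·log₂ q.
  −0.01·log₂(0.14) = 0.02837
  −0.12·log₂(0.30) = 0.20844
  −0.87·log₂(0.56) = 0.72776
H(P,Q) = 0.9646 bits.

0.9646 bits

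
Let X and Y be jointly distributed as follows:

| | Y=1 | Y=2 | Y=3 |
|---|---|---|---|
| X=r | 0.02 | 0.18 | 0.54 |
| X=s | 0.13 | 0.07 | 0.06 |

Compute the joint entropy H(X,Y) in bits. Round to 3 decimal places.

1.933 bits

H(X,Y) = −Σ p(x,y)·log₂ p(x,y) over all 6 cells.
  cell (r,1): −0.02·log₂0.02 = 0.1129
  cell (r,2): −0.18·log₂0.18 = 0.4453
  cell (r,3): −0.54·log₂0.54 = 0.4800
  cell (s,1): −0.13·log₂0.13 = 0.3826
  cell (s,2): −0.07·log₂0.07 = 0.2686
  cell (s,3): −0.06·log₂0.06 = 0.2435
Sum = 1.933 bits.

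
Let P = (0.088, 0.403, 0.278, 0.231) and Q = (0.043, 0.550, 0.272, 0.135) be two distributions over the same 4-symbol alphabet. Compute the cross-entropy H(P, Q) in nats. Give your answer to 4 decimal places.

1.3423 nats

H(P,Q) = −Σ p·ln q.
  −0.088·ln(0.043) = 0.27690
  −0.403·ln(0.550) = 0.24093
  −0.278·ln(0.272) = 0.36194
  −0.231·ln(0.135) = 0.46257
H(P,Q) = 1.3423 nats.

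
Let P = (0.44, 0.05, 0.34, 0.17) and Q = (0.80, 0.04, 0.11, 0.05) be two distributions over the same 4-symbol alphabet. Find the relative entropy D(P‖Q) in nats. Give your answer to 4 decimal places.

0.3398 nats

D(P‖Q) = Σ p·ln(p/q).
  0.44·ln(0.44/0.80) = -0.26305
  0.05·ln(0.05/0.04) = 0.01116
  0.34·ln(0.34/0.11) = 0.38368
  0.17·ln(0.17/0.05) = 0.20804
D(P‖Q) = 0.3398 nats.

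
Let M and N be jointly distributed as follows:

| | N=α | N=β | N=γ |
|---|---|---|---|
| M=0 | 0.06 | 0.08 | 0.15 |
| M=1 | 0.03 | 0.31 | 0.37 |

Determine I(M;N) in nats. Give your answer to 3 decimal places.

Marginals: p(M) = (0.2900, 0.7100), p(N) = (0.0900, 0.3900, 0.5200).
I(M;N) = Σ p(x,y)·ln[p(x,y)/(p(x)p(y))].
  (0,α): 0.06·ln(2.2989) = 0.0499
  (0,β): 0.08·ln(0.7073) = -0.0277
  (0,γ): 0.15·ln(0.9947) = -0.0008
  (1,α): 0.03·ln(0.4695) = -0.0227
  (1,β): 0.31·ln(1.1195) = 0.0350
  (1,γ): 0.37·ln(1.0022) = 0.0008
Sum = 0.035 nats.

0.035 nats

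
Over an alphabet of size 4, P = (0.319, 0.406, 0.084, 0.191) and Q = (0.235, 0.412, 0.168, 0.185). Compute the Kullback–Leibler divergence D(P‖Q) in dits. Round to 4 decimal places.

0.0171 dits

D(P‖Q) = Σ p·log₁₀(p/q).
  0.319·log₁₀(0.319/0.235) = 0.04234
  0.406·log₁₀(0.406/0.412) = -0.00259
  0.084·log₁₀(0.084/0.168) = -0.02529
  0.191·log₁₀(0.191/0.185) = 0.00265
D(P‖Q) = 0.0171 dits.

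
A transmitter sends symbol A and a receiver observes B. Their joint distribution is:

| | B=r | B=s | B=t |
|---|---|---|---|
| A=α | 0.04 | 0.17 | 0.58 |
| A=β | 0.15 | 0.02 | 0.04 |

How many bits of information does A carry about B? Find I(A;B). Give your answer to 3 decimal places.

0.294 bits

Marginals: p(A) = (0.7900, 0.2100), p(B) = (0.1900, 0.1900, 0.6200).
I(A;B) = Σ p(x,y)·log₂[p(x,y)/(p(x)p(y))].
  (α,r): 0.04·log₂(0.2665) = -0.0763
  (α,s): 0.17·log₂(1.1326) = 0.0305
  (α,t): 0.58·log₂(1.1842) = 0.1414
  (β,r): 0.15·log₂(3.7594) = 0.2866
  (β,s): 0.02·log₂(0.5013) = -0.0199
  (β,t): 0.04·log₂(0.3072) = -0.0681
Sum = 0.294 bits.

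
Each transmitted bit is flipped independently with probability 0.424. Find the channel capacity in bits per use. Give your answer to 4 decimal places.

Binary symmetric channel: C = 1 − h₂(ε) where h₂ is the binary entropy function.
h₂(0.424) = −0.424·log₂0.424 − 0.576·log₂0.576 = 0.9833.
C = 1 − 0.9833 = 0.0167 bits per channel use.

0.0167 bits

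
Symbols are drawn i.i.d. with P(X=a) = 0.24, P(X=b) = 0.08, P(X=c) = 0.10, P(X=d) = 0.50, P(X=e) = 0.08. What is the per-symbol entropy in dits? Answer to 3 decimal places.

0.575 dits

H(X) = −Σ p·log₁₀ p.
  −(0.24)·log₁₀(0.24) = 0.1487
  −(0.08)·log₁₀(0.08) = 0.0878
  −(0.10)·log₁₀(0.10) = 0.1000
  −(0.50)·log₁₀(0.50) = 0.1505
  −(0.08)·log₁₀(0.08) = 0.0878
Sum: 0.1487 + 0.0878 + 0.1000 + 0.1505 + 0.0878 = 0.575 dits.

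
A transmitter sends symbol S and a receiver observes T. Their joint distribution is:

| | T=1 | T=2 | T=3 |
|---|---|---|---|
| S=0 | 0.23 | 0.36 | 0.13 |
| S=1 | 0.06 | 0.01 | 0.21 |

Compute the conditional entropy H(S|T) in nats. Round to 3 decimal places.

0.420 nats

Chain rule: H(S|T) = H(S,T) − H(T).
Marginals: p(S) = (0.7200, 0.2800), p(T) = (0.2900, 0.3700, 0.3400).
H(S,T) = 1.5136 nats; H(T) = 1.0937 nats.
H(S|T) = 1.5136 − 1.0937 = 0.420 nats.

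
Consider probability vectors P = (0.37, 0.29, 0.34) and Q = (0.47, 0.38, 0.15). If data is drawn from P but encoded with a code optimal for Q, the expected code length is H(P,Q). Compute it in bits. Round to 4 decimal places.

H(P,Q) = −Σ p·log₂ q.
  −0.37·log₂(0.47) = 0.40303
  −0.29·log₂(0.38) = 0.40482
  −0.34·log₂(0.15) = 0.93057
H(P,Q) = 1.7384 bits.

1.7384 bits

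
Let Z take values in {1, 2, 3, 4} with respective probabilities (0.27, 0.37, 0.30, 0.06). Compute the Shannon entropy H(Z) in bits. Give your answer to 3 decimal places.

1.805 bits

H(Z) = −Σ p·log₂ p.
  −(0.27)·log₂(0.27) = 0.5100
  −(0.37)·log₂(0.37) = 0.5307
  −(0.30)·log₂(0.30) = 0.5211
  −(0.06)·log₂(0.06) = 0.2435
Sum: 0.5100 + 0.5307 + 0.5211 + 0.2435 = 1.805 bits.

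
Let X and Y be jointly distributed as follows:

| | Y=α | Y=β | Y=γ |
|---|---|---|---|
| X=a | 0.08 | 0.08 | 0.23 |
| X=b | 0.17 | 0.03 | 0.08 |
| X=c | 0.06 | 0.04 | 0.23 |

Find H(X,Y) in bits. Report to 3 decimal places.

2.866 bits

H(X,Y) = −Σ p(x,y)·log₂ p(x,y) over all 9 cells.
  cell (a,α): −0.08·log₂0.08 = 0.2915
  cell (a,β): −0.08·log₂0.08 = 0.2915
  cell (a,γ): −0.23·log₂0.23 = 0.4877
  cell (b,α): −0.17·log₂0.17 = 0.4346
  cell (b,β): −0.03·log₂0.03 = 0.1518
  cell (b,γ): −0.08·log₂0.08 = 0.2915
  cell (c,α): −0.06·log₂0.06 = 0.2435
  cell (c,β): −0.04·log₂0.04 = 0.1858
  cell (c,γ): −0.23·log₂0.23 = 0.4877
Sum = 2.866 bits.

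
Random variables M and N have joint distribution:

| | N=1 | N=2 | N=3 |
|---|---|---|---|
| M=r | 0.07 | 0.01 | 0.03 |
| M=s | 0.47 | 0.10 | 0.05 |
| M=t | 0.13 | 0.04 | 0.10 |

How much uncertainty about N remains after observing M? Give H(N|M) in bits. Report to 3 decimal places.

1.160 bits

Chain rule: H(N|M) = H(M,N) − H(M).
Marginals: p(M) = (0.1100, 0.6200, 0.2700), p(N) = (0.6700, 0.1500, 0.1800).
H(M,N) = 2.4476 bits; H(M) = 1.2879 bits.
H(N|M) = 2.4476 − 1.2879 = 1.160 bits.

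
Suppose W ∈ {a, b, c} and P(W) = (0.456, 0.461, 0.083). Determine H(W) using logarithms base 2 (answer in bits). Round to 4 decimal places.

H(W) = −Σ p·log₂ p.
  −(0.456)·log₂(0.456) = 0.51660
  −(0.461)·log₂(0.461) = 0.51501
  −(0.083)·log₂(0.083) = 0.29803
Sum: 0.51660 + 0.51501 + 0.29803 = 1.3296 bits.

1.3296 bits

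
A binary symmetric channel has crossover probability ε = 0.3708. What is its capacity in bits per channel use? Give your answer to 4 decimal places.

Binary symmetric channel: C = 1 − h₂(ε) where h₂ is the binary entropy function.
h₂(0.3708) = −0.3708·log₂0.3708 − 0.6292·log₂0.6292 = 0.9513.
C = 1 − 0.9513 = 0.0487 bits per channel use.

0.0487 bits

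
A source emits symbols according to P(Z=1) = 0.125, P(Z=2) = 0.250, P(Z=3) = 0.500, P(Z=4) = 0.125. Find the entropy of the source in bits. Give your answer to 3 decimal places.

H(Z) = −Σ p·log₂ p.
  −(0.125)·log₂(0.125) = 0.3750
  −(0.250)·log₂(0.250) = 0.5000
  −(0.500)·log₂(0.500) = 0.5000
  −(0.125)·log₂(0.125) = 0.3750
Sum: 0.3750 + 0.5000 + 0.5000 + 0.3750 = 1.750 bits.

1.750 bits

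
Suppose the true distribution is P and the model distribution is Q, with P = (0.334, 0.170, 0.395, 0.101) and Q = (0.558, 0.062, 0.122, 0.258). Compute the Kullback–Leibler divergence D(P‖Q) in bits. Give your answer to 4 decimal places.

D(P‖Q) = Σ p·log₂(p/q).
  0.334·log₂(0.334/0.558) = -0.24730
  0.170·log₂(0.170/0.062) = 0.24738
  0.395·log₂(0.395/0.122) = 0.66951
  0.101·log₂(0.101/0.258) = -0.13665
D(P‖Q) = 0.5329 bits.

0.5329 bits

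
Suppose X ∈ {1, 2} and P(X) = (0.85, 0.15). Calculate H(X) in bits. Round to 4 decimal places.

H(X) = −Σ p·log₂ p.
  −(0.85)·log₂(0.85) = 0.19930
  −(0.15)·log₂(0.15) = 0.41054
Sum: 0.19930 + 0.41054 = 0.6098 bits.

0.6098 bits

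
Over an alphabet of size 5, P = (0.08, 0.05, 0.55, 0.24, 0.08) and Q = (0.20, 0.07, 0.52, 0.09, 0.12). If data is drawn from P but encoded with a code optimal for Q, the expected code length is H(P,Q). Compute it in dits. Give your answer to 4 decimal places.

H(P,Q) = −Σ p·log₁₀ q.
  −0.08·log₁₀(0.20) = 0.05592
  −0.05·log₁₀(0.07) = 0.05775
  −0.55·log₁₀(0.52) = 0.15620
  −0.24·log₁₀(0.09) = 0.25098
  −0.08·log₁₀(0.12) = 0.07367
H(P,Q) = 0.5945 dits.

0.5945 dits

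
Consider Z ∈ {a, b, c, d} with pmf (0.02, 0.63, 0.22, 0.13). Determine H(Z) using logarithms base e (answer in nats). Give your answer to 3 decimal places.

H(Z) = −Σ p·ln p.
  −(0.02)·ln(0.02) = 0.0782
  −(0.63)·ln(0.63) = 0.2911
  −(0.22)·ln(0.22) = 0.3331
  −(0.13)·ln(0.13) = 0.2652
Sum: 0.0782 + 0.2911 + 0.3331 + 0.2652 = 0.968 nats.

0.968 nats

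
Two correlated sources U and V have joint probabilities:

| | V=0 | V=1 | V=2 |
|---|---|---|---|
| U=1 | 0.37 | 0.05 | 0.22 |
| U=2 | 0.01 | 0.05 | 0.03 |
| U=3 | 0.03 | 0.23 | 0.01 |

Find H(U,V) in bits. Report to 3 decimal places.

2.368 bits

H(U,V) = −Σ p(x,y)·log₂ p(x,y) over all 9 cells.
  cell (1,0): −0.37·log₂0.37 = 0.5307
  cell (1,1): −0.05·log₂0.05 = 0.2161
  cell (1,2): −0.22·log₂0.22 = 0.4806
  cell (2,0): −0.01·log₂0.01 = 0.0664
  cell (2,1): −0.05·log₂0.05 = 0.2161
  cell (2,2): −0.03·log₂0.03 = 0.1518
  cell (3,0): −0.03·log₂0.03 = 0.1518
  cell (3,1): −0.23·log₂0.23 = 0.4877
  cell (3,2): −0.01·log₂0.01 = 0.0664
Sum = 2.368 bits.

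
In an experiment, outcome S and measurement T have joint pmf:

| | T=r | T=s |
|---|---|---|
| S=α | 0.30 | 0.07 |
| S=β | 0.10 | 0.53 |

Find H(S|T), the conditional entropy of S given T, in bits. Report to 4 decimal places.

Marginals: p(S) = (0.3700, 0.6300), p(T) = (0.4000, 0.6000).
H(S|T) = Σ p(T) · H(S|T=·).
  T=r: p=0.4000, H(S|T=r) = 0.8113
  T=s: p=0.6000, H(S|T=s) = 0.5197
Weighted sum = 0.6363 bits.

0.6363 bits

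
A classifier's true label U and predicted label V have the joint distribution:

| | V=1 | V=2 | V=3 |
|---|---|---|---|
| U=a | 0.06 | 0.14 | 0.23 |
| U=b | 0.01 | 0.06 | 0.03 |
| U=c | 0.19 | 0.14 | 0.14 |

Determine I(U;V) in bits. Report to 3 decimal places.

0.091 bits

Marginals: p(U) = (0.4300, 0.1000, 0.4700), p(V) = (0.2600, 0.3400, 0.4000).
I(U;V) = Σ p(x,y)·log₂[p(x,y)/(p(x)p(y))].
  (a,1): 0.06·log₂(0.5367) = -0.0539
  (a,2): 0.14·log₂(0.9576) = -0.0088
  (a,3): 0.23·log₂(1.3372) = 0.0964
  (b,1): 0.01·log₂(0.3846) = -0.0138
  (b,2): 0.06·log₂(1.7647) = 0.0492
  (b,3): 0.03·log₂(0.7500) = -0.0125
  (c,1): 0.19·log₂(1.5548) = 0.1210
  (c,2): 0.14·log₂(0.8761) = -0.0267
  (c,3): 0.14·log₂(0.7447) = -0.0595
Sum = 0.091 bits.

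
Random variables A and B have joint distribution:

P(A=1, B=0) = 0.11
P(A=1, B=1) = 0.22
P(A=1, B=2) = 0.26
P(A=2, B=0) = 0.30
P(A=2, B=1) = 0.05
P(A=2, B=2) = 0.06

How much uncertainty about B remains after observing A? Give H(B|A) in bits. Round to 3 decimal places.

1.340 bits

Chain rule: H(B|A) = H(A,B) − H(A).
Marginals: p(A) = (0.5900, 0.4100), p(B) = (0.4100, 0.2700, 0.3200).
H(A,B) = 2.3169 bits; H(A) = 0.9765 bits.
H(B|A) = 2.3169 − 0.9765 = 1.340 bits.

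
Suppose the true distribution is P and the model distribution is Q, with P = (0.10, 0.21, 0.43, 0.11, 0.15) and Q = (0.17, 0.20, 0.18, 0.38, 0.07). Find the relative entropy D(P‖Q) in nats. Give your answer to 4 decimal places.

0.3096 nats

D(P‖Q) = Σ p·ln(p/q).
  0.10·ln(0.10/0.17) = -0.05306
  0.21·ln(0.21/0.20) = 0.01025
  0.43·ln(0.43/0.18) = 0.37446
  0.11·ln(0.11/0.38) = -0.13637
  0.15·ln(0.15/0.07) = 0.11432
D(P‖Q) = 0.3096 nats.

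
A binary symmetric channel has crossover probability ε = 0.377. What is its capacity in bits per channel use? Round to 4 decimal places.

Binary symmetric channel: C = 1 − h₂(ε) where h₂ is the binary entropy function.
h₂(0.377) = −0.377·log₂0.377 − 0.623·log₂0.623 = 0.9559.
C = 1 − 0.9559 = 0.0441 bits per channel use.

0.0441 bits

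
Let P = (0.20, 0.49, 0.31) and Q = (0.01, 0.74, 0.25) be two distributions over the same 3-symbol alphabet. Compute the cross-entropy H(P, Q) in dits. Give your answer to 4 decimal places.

0.6507 dits

H(P,Q) = −Σ p·log₁₀ q.
  −0.20·log₁₀(0.01) = 0.40000
  −0.49·log₁₀(0.74) = 0.06408
  −0.31·log₁₀(0.25) = 0.18664
H(P,Q) = 0.6507 dits.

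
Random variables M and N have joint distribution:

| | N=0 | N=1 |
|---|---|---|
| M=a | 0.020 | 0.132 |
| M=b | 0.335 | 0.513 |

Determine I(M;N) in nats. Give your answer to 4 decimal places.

0.0223 nats

Marginals: p(M) = (0.1520, 0.8480), p(N) = (0.3550, 0.6450).
I(M;N) = Σ p(x,y)·ln[p(x,y)/(p(x)p(y))].
  (a,0): 0.020·ln(0.3706) = -0.01985
  (a,1): 0.132·ln(1.3464) = 0.03926
  (b,0): 0.335·ln(1.1128) = 0.03581
  (b,1): 0.513·ln(0.9379) = -0.03288
Sum = 0.0223 nats.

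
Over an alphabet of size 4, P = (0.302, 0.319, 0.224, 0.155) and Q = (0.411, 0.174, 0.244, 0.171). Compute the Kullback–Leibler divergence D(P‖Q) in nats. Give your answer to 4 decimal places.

D(P‖Q) = Σ p·ln(p/q).
  0.302·ln(0.302/0.411) = -0.09307
  0.319·ln(0.319/0.174) = 0.19336
  0.224·ln(0.224/0.244) = -0.01916
  0.155·ln(0.155/0.171) = -0.01523
D(P‖Q) = 0.0659 nats.

0.0659 nats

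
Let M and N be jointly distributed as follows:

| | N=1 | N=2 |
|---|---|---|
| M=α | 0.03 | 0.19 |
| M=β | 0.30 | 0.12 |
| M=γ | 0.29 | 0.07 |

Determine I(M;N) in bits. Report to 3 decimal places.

Marginals: p(M) = (0.2200, 0.4200, 0.3600), p(N) = (0.6200, 0.3800).
I(M;N) = H(M) + H(N) − H(M,N).
H(M) = 1.5368, H(N) = 0.9580, H(M,N) = 2.2816.
I(M;N) = 1.5368 + 0.9580 − 2.2816 = 0.213 bits.

0.213 bits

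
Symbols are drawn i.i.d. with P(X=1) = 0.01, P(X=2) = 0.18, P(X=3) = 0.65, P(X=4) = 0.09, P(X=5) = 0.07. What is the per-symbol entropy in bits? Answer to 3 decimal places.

H(X) = −Σ p·log₂ p.
  −(0.01)·log₂(0.01) = 0.0664
  −(0.18)·log₂(0.18) = 0.4453
  −(0.65)·log₂(0.65) = 0.4040
  −(0.09)·log₂(0.09) = 0.3127
  −(0.07)·log₂(0.07) = 0.2686
Sum: 0.0664 + 0.4453 + 0.4040 + 0.3127 + 0.2686 = 1.497 bits.

1.497 bits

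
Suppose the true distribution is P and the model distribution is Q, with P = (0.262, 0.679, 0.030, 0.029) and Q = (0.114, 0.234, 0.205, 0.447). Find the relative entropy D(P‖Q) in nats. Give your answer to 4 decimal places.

0.8044 nats

D(P‖Q) = Σ p·ln(p/q).
  0.262·ln(0.262/0.114) = 0.21802
  0.679·ln(0.679/0.234) = 0.72334
  0.030·ln(0.030/0.205) = -0.05765
  0.029·ln(0.029/0.447) = -0.07932
D(P‖Q) = 0.8044 nats.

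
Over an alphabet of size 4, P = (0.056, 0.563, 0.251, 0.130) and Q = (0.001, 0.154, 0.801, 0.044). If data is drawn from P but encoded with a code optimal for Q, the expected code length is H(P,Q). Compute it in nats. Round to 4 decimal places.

H(P,Q) = −Σ p·ln q.
  −0.056·ln(0.001) = 0.38683
  −0.563·ln(0.154) = 1.05326
  −0.251·ln(0.801) = 0.05570
  −0.130·ln(0.044) = 0.40606
H(P,Q) = 1.9019 nats.

1.9019 nats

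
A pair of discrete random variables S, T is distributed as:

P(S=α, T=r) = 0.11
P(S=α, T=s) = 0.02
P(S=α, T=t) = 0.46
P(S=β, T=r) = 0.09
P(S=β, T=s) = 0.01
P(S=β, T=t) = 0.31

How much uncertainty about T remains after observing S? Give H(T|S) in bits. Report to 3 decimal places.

0.905 bits

Marginals: p(S) = (0.5900, 0.4100), p(T) = (0.2000, 0.0300, 0.7700).
H(T|S) = Σ p(S) · H(T|S=·).
  S=α: p=0.5900, H(T|S=α) = 0.8973
  S=β: p=0.4100, H(T|S=β) = 0.9159
Weighted sum = 0.905 bits.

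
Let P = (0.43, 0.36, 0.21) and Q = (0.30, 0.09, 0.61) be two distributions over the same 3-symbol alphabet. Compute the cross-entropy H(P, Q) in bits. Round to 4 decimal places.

H(P,Q) = −Σ p·log₂ q.
  −0.43·log₂(0.30) = 0.74690
  −0.36·log₂(0.09) = 1.25062
  −0.21·log₂(0.61) = 0.14975
H(P,Q) = 2.1473 bits.

2.1473 bits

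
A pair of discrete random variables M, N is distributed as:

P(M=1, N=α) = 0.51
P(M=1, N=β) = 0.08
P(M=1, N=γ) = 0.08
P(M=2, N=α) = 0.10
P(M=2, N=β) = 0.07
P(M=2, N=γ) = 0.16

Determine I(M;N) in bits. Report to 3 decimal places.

Marginals: p(M) = (0.6700, 0.3300), p(N) = (0.6100, 0.1500, 0.2400).
I(M;N) = H(M) + H(N) − H(M,N).
H(M) = 0.9149, H(N) = 1.3397, H(M,N) = 2.1022.
I(M;N) = 0.9149 + 1.3397 − 2.1022 = 0.152 bits.

0.152 bits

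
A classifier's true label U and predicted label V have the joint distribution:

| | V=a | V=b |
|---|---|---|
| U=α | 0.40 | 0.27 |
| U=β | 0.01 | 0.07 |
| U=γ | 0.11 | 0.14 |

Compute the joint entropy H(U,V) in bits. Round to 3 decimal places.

H(U,V) = −Σ p(x,y)·log₂ p(x,y) over all 6 cells.
  cell (α,a): −0.40·log₂0.40 = 0.5288
  cell (α,b): −0.27·log₂0.27 = 0.5100
  cell (β,a): −0.01·log₂0.01 = 0.0664
  cell (β,b): −0.07·log₂0.07 = 0.2686
  cell (γ,a): −0.11·log₂0.11 = 0.3503
  cell (γ,b): −0.14·log₂0.14 = 0.3971
Sum = 2.121 bits.

2.121 bits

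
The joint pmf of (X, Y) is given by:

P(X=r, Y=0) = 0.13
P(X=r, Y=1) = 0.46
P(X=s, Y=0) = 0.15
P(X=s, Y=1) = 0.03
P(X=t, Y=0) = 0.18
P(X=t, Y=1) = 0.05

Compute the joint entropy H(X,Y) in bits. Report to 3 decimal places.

H(X,Y) = −Σ p(x,y)·log₂ p(x,y) over all 6 cells.
  cell (r,0): −0.13·log₂0.13 = 0.3826
  cell (r,1): −0.46·log₂0.46 = 0.5153
  cell (s,0): −0.15·log₂0.15 = 0.4105
  cell (s,1): −0.03·log₂0.03 = 0.1518
  cell (t,0): −0.18·log₂0.18 = 0.4453
  cell (t,1): −0.05·log₂0.05 = 0.2161
Sum = 2.122 bits.

2.122 bits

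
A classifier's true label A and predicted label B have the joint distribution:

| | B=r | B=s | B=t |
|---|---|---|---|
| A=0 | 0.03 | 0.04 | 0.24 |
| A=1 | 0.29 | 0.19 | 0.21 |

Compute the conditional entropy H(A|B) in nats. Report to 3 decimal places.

Chain rule: H(A|B) = H(A,B) − H(B).
Marginals: p(A) = (0.3100, 0.6900), p(B) = (0.3200, 0.2300, 0.4500).
H(A,B) = 1.5787 nats; H(B) = 1.0620 nats.
H(A|B) = 1.5787 − 1.0620 = 0.517 nats.

0.517 nats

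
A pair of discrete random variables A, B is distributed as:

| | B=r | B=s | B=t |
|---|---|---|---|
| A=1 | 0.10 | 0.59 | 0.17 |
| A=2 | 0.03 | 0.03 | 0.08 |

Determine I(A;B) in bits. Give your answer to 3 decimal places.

Marginals: p(A) = (0.8600, 0.1400), p(B) = (0.1300, 0.6200, 0.2500).
I(A;B) = H(A) + H(B) − H(A,B).
H(A) = 0.5842, H(B) = 1.3102, H(A,B) = 1.8109.
I(A;B) = 0.5842 + 1.3102 − 1.8109 = 0.084 bits.

0.084 bits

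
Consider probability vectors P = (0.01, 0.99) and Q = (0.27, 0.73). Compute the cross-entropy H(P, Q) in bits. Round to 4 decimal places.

H(P,Q) = −Σ p·log₂ q.
  −0.01·log₂(0.27) = 0.01889
  −0.99·log₂(0.73) = 0.44949
H(P,Q) = 0.4684 bits.

0.4684 bits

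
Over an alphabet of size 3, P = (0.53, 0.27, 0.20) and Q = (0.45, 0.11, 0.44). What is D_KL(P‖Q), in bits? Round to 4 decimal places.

0.2474 bits

D(P‖Q) = Σ p·log₂(p/q).
  0.53·log₂(0.53/0.45) = 0.12512
  0.27·log₂(0.27/0.11) = 0.34977
  0.20·log₂(0.20/0.44) = -0.22750
D(P‖Q) = 0.2474 bits.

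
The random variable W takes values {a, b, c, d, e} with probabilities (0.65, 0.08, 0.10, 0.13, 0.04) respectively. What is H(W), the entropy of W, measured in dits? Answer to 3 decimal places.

H(W) = −Σ p·log₁₀ p.
  −(0.65)·log₁₀(0.65) = 0.1216
  −(0.08)·log₁₀(0.08) = 0.0878
  −(0.10)·log₁₀(0.10) = 0.1000
  −(0.13)·log₁₀(0.13) = 0.1152
  −(0.04)·log₁₀(0.04) = 0.0559
Sum: 0.1216 + 0.0878 + 0.1000 + 0.1152 + 0.0559 = 0.480 dits.

0.480 dits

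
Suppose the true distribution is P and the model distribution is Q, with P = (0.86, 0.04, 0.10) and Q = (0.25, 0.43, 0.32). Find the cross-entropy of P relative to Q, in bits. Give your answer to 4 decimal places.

H(P,Q) = −Σ p·log₂ q.
  −0.86·log₂(0.25) = 1.72000
  −0.04·log₂(0.43) = 0.04870
  −0.10·log₂(0.32) = 0.16439
H(P,Q) = 1.9331 bits.

1.9331 bits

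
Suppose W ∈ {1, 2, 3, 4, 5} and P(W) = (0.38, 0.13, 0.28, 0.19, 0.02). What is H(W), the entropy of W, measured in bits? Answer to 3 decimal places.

H(W) = −Σ p·log₂ p.
  −(0.38)·log₂(0.38) = 0.5305
  −(0.13)·log₂(0.13) = 0.3826
  −(0.28)·log₂(0.28) = 0.5142
  −(0.19)·log₂(0.19) = 0.4552
  −(0.02)·log₂(0.02) = 0.1129
Sum: 0.5305 + 0.3826 + 0.5142 + 0.4552 + 0.1129 = 1.995 bits.

1.995 bits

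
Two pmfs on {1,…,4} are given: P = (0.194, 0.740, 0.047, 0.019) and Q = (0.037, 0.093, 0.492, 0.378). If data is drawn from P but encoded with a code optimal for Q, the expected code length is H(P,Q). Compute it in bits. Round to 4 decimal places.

H(P,Q) = −Σ p·log₂ q.
  −0.194·log₂(0.037) = 0.92273
  −0.740·log₂(0.093) = 2.53570
  −0.047·log₂(0.492) = 0.04809
  −0.019·log₂(0.378) = 0.02667
H(P,Q) = 3.5332 bits.

3.5332 bits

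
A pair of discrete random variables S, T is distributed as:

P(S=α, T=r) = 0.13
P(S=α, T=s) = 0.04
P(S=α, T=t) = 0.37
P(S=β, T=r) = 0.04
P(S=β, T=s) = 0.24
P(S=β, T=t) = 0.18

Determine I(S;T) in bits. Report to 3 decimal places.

Marginals: p(S) = (0.5400, 0.4600), p(T) = (0.1700, 0.2800, 0.5500).
I(S;T) = Σ p(x,y)·log₂[p(x,y)/(p(x)p(y))].
  (α,r): 0.13·log₂(1.4161) = 0.0653
  (α,s): 0.04·log₂(0.2646) = -0.0767
  (α,t): 0.37·log₂(1.2458) = 0.1173
  (β,r): 0.04·log₂(0.5115) = -0.0387
  (β,s): 0.24·log₂(1.8634) = 0.2155
  (β,t): 0.18·log₂(0.7115) = -0.0884
Sum = 0.194 bits.

0.194 bits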